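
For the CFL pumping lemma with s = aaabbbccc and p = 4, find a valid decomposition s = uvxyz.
u='aa', v='a', x='bb', y='b', z='ccc'

For s = aaabbbccc with pumping length p = 4:

One valid decomposition:
- u = 'aa'
- v = 'a'
- x = 'bb'
- y = 'b'
- z = 'ccc'

Verification:
- uvxyz = 'aa' + 'a' + 'bb' + 'b' + 'ccc' = aaabbbccc ✓
- |vxy| = |'abbb'| = 4 ≤ 4 ✓
- |vy| = |'ab'| = 2 > 0 ✓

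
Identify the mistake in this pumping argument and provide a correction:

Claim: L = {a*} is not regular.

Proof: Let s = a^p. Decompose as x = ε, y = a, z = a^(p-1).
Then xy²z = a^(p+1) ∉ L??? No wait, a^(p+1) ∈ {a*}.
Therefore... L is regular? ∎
Error: The proof attempts to show a*  is not regular, but a* IS regular!

Correction: a* is a regular language (recognized by a simple DFA with one accepting state and self-loop on 'a'). The pumping lemma can only prove non-regularity, not regularity. For regular languages, pumping always works.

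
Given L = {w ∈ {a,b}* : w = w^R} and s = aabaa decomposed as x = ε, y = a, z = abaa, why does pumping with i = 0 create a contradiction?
xy⁰z = abaa ∉ L

Pumping with i = 0 replaces y = a by y⁰ = ε:
- Original: s = xyz = aabaa; aabaa reversed is aabaa, the same string, so it is a palindrome and is in L
- Pumped: xy⁰z = ε · ε · abaa = abaa
- abaa reversed is aaba ≠ abaa, so it is not a palindrome and is not in L

The pumping lemma would require xy⁰z ∈ L, so this decomposition yields a contradiction.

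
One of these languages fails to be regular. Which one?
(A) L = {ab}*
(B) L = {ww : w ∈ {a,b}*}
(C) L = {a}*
(B) {ww : w ∈ {a,b}*}

(B) L = {ww : w ∈ {a,b}*} is NOT regular.

The pumping lemma can be used to prove this:
After pumping, the two halves no longer match

The other languages are regular because they can be recognized by finite automata.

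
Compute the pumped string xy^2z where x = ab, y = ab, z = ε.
ababab

Given x = 'ab', y = 'ab', z = '' and i = 2:

xy^2z = x + y·y·...·y (2 times) + z
       = 'ab' + 'ab'^2 + ''
       = 'ab' + 'abab' + ''
       = 'ababab'

The pumped string is 'ababab' with length 6.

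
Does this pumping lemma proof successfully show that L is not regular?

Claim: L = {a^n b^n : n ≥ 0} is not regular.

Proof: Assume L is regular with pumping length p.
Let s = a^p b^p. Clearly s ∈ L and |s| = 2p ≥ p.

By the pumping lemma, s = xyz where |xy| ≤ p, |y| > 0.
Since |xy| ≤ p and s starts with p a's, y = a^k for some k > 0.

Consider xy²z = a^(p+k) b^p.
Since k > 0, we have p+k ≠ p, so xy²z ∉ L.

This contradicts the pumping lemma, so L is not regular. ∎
The proof is correct.

This proof is valid because:
1. The string s = a^p b^p is correctly in L
2. The decomposition analysis is correct: y must consist only of a's
3. The contradiction is valid: pumping increases a's but not b's
4. The conclusion follows logically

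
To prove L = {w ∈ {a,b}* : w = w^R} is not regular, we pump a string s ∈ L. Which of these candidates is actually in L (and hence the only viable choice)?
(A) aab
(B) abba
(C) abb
(B) abba

The pumping lemma is applied to a string s that lies in L, so first check membership of each option:
- (A) aab reversed is baa ≠ aab, so it is not a palindrome and is not in L ✗
- (B) abba reversed is abba, the same string, so it is a palindrome and is in L ✓
- (C) abb reversed is bba ≠ abb, so it is not a palindrome and is not in L ✗

Only (B) abba is in L, so it is the only candidate that could play the role of s.
(In a complete proof one picks s in terms of the pumping length p so that |s| ≥ p is guaranteed; a fixed string like abba illustrates the shape of such an s.)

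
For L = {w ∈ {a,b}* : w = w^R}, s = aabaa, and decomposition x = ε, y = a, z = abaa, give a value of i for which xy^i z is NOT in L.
i = 2

xy²z = ε · aa · abaa = aaabaa; aaabaa reversed is aabaaa ≠ aaabaa, so it is not a palindrome and is not in L.
(Other choices also work, e.g. i = 0, 3; only i = 1 is guaranteed to stay in L since xy¹z = s.)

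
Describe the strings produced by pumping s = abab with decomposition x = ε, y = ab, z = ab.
{xy^i z : i ≥ 0} = {(ab)^(i+1) : i ≥ 0} = {ab, abab, ababab, ...}

With x = ε, y = ab, z = ab: Pumping 'ab' gives strings of alternating a's and b's.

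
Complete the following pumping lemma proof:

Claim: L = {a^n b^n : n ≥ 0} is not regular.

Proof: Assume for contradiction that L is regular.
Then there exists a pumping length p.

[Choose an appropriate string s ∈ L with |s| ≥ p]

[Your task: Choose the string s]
s = a^p b^p

This string is in L (has equal a's and b's) and has length 2p ≥ p.
Any decomposition xyz with |xy| ≤ p means y consists only of a's,
so pumping will unbalance the counts.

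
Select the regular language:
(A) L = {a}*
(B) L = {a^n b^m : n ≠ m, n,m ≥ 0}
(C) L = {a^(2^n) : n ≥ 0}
(A) {a}*

(A) L = {a}* is regular.

This can be recognized by a finite automaton (DFA/NFA).
Regular expressions like {a}* define regular languages.

The other choices are not regular:
- {a^(2^n) : n ≥ 0}: After pumping, length is no longer a power of 2
- {a^n b^m : n ≠ m, n,m ≥ 0}: After pumping a's, we can make n = m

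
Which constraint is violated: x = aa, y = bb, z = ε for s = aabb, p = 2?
Violated: |xy| ≤ p

The decomposition x = aa, y = bb, z = ε for s = aabb with p = 2
violates the constraint: |xy| ≤ p

|xy| = |aabb| = 4 > 2 = p. The decomposition puts too many characters in xy.

Pumping lemma constraints:
1. xyz = s (decomposition is valid)
2. |xy| ≤ p
3. |y| > 0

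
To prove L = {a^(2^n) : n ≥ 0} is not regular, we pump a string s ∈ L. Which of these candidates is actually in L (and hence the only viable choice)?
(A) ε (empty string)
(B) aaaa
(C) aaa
(B) aaaa

The pumping lemma is applied to a string s that lies in L, so first check membership of each option:
- (A) ε has length 0, which is not a power of 2, so it is not in L ✗
- (B) aaaa has length 4 = 2^2, so it is in L ✓
- (C) aaa has length 3, strictly between 2^1 = 2 and 2^2 = 4, so it is not in L ✗

Only (B) aaaa is in L, so it is the only candidate that could play the role of s.
(In a complete proof one picks s in terms of the pumping length p so that |s| ≥ p is guaranteed; a fixed string like aaaa illustrates the shape of such an s.)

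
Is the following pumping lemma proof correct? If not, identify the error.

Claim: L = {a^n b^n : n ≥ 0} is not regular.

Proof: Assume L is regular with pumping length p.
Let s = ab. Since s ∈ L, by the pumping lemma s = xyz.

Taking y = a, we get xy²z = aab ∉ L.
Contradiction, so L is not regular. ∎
The proof is INCORRECT.

Error: The string s = ab may be shorter than p.
The pumping lemma only applies to strings with |s| ≥ p, and p is not under our control.
We must choose s in terms of p, e.g. s = a^p b^p, to ensure |s| ≥ p.
(The proof also fixes one particular y; a valid argument must handle every decomposition with |xy| ≤ p and |y| ≥ 1 — for s = a^p b^p this forces y = a^k, and then xy²z = a^(p+k) b^p ∉ L.)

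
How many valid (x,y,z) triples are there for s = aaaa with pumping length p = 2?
3

For s = 'aaaa' with pumping length p = 2:

Constraints: |xy| ≤ 2, |y| > 0

Valid decompositions (|xy| ≤ p, |y| ≥ 1):
  • x='', y='a', z='aaa'
  • x='a', y='a', z='aa'
  • x='', y='aa', z='aa'

Total count: 3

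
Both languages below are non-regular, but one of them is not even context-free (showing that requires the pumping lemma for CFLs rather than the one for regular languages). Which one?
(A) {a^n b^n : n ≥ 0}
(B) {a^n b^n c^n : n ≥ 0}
(B) {a^n b^n c^n : n ≥ 0}

(B) {a^n b^n c^n : n ≥ 0} requires the CFL pumping lemma.

- {a^n b^n : n ≥ 0} is context-free (but not regular)
  • Can be shown non-regular with the regular pumping lemma
  • After pumping, the number of a's and b's become unequal

- {a^n b^n c^n : n ≥ 0} is NOT context-free
  • Requires the CFL pumping lemma to prove
  • Cannot maintain three equal counts simultaneously

The CFL pumping lemma is "stronger" in that it can prove non-membership
in the larger class of context-free languages.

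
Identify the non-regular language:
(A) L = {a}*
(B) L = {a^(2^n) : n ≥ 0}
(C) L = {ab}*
(B) {a^(2^n) : n ≥ 0}

(B) L = {a^(2^n) : n ≥ 0} is NOT regular.

The pumping lemma can be used to prove this:
After pumping, length is no longer a power of 2

The other languages are regular because they can be recognized by finite automata.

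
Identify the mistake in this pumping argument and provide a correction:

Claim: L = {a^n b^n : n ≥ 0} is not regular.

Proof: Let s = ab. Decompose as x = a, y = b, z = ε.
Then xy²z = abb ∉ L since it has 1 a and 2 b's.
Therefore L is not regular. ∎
Error: The string s = ab might be shorter than the pumping length p.

Correction: Choose s = a^p b^p to ensure |s| ≥ p. Also, the decomposition is wrong: with |xy| ≤ p, y cannot include b's when s starts with p a's.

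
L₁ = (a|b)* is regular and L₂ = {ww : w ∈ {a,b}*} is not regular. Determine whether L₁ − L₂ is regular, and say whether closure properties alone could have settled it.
No — L₁ − L₂ is not regular.

L₁ − L₂ is the complement of {ww} within {a,b}*. If it were regular, its complement {ww} would be regular as well (regular languages are closed under complement) — contradiction. So L₁ − L₂ is not regular.

Note that the bare facts "L₁ regular, L₂ non-regular" do not settle the question by themselves: the closure of regular languages under ∪, ∩, complement and difference applies only when BOTH operands are regular. With a non-regular operand the result can come out regular or non-regular depending on the specific languages, so one has to work out L₁ − L₂ for this particular pair, as above.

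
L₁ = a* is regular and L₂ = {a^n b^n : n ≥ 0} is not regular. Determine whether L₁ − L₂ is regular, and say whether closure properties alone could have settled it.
Yes — L₁ − L₂ is regular.

The only string of a* that lies in {a^n b^n} is ε, so L₁ − L₂ = a* − {ε} = a⁺ = aa*, which is regular.

Note that the bare facts "L₁ regular, L₂ non-regular" do not settle the question by themselves: the closure of regular languages under ∪, ∩, complement and difference applies only when BOTH operands are regular. With a non-regular operand the result can come out regular or non-regular depending on the specific languages, so one has to work out L₁ − L₂ for this particular pair, as above.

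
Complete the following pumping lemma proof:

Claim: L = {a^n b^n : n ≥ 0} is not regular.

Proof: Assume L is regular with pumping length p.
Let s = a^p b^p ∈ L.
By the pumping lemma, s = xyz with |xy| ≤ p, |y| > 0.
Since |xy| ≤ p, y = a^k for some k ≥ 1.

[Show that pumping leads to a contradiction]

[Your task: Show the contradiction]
Consider xy²z = a^(p+k) b^p.

Since k ≥ 1, we have p + k > p.
So xy²z has more a's than b's: (p+k) a's vs p b's.
This means xy²z ∉ L because a^n b^n requires equal counts.

This contradicts the pumping lemma which states xy²z ∈ L.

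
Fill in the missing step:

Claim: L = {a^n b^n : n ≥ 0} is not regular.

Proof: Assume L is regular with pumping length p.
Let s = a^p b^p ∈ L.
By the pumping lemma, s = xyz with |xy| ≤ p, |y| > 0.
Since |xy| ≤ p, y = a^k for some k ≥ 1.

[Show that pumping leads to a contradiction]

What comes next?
Consider xy²z = a^(p+k) b^p.

Since k ≥ 1, we have p + k > p.
So xy²z has more a's than b's: (p+k) a's vs p b's.
This means xy²z ∉ L because a^n b^n requires equal counts.

This contradicts the pumping lemma which states xy²z ∈ L.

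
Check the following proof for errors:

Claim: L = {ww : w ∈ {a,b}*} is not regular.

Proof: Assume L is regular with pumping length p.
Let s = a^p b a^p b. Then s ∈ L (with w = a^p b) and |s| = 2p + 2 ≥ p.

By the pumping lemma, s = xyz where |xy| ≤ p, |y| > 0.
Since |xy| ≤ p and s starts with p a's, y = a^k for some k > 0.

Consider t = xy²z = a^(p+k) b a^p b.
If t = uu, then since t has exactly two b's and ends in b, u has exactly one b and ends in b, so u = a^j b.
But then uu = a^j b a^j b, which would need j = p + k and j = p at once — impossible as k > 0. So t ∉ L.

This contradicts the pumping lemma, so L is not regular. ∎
The proof is correct.

This proof is valid because:
1. s = a^p b a^p b is in L and is chosen in terms of p, so |s| ≥ p holds for every p
2. The decomposition analysis is correct: |xy| ≤ p forces y to lie inside the leading a's
3. The contradiction is valid: the argument shows a^(p+k) b a^p b cannot be split into two equal halves
4. The conclusion follows logically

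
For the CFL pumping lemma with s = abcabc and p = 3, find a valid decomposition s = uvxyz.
u='ab', v='c', x='a', y='b', z='c'

For s = abcabc with pumping length p = 3:

One valid decomposition:
- u = 'ab'
- v = 'c'
- x = 'a'
- y = 'b'
- z = 'c'

Verification:
- uvxyz = 'ab' + 'c' + 'a' + 'b' + 'c' = abcabc ✓
- |vxy| = |'cab'| = 3 ≤ 3 ✓
- |vy| = |'cb'| = 2 > 0 ✓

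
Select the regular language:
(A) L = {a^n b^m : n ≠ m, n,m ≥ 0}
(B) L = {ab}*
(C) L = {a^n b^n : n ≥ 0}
(B) {ab}*

(B) L = {ab}* is regular.

This can be recognized by a finite automaton (DFA/NFA).
Regular expressions like {ab}* define regular languages.

The other choices are not regular:
- {a^n b^n : n ≥ 0}: After pumping, the number of a's and b's become unequal
- {a^n b^m : n ≠ m, n,m ≥ 0}: After pumping a's, we can make n = m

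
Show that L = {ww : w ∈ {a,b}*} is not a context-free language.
Assume for contradiction that L is context-free, and let p ≥ 1 be the pumping length given by the pumping lemma for CFLs.
Choose s = a^p b^p a^p b^p. Then s ∈ L (take w = a^p b^p) and |s| = 4p ≥ p.
By the CFL pumping lemma, s = uvxyz for some u, v, x, y, z with |vxy| ≤ p, |vy| ≥ 1, and uv^i xy^i z ∈ L for every i ≥ 0.

Write s as four blocks A₁ B₁ A₂ B₂ with A₁ = A₂ = a^p and B₁ = B₂ = b^p. Since |vxy| ≤ p, the window vxy lies inside at most two adjacent blocks. Take i = 0 and let t = uxz, so |t| = 4p − |vy| with 1 ≤ |vy| ≤ p. If |t| is odd, t ∉ L immediately, so assume |vy| is even (hence |vy| ≥ 2) and |t|/2 = 2p − |vy|/2, which satisfies p ≤ |t|/2 ≤ 2p − 1.

Case 1 (vxy inside A₁B₁): t = a^(p−j) b^(p−l) a^p b^p with j + l = |vy|. The second half of t has length < 2p, so it is a suffix of the trailing a^p b^p and ends in b; the first half is a^(p−j) b^(p−l) a^((j+l)/2), which ends in a because (j+l)/2 ≥ 1. The halves differ, so t ∉ L.

Case 2 (vxy inside B₁A₂, straddling the middle): t = a^p b^(p−j) a^(p−l) b^p with j + l = |vy|. If t = ww, then w is a prefix of t of length ≥ p, so w begins with a^p; and w is a suffix of t of length ≥ p, so w ends with b^p. That forces |w| ≥ 2p, contradicting |w| = |t|/2 ≤ 2p − 1. So t ∉ L.

Case 3 (vxy inside A₂B₂): t = a^p b^p a^(p−j) b^(p−l) with j + l = |vy|. The first half of t is a prefix of a^p b^p, so it begins with a; the second half is b^((j+l)/2) a^(p−j) b^(p−l), which begins with b. The halves differ, so t ∉ L.

In every case uv⁰xy⁰z = uxz ∉ L.

This contradicts the CFL pumping lemma, which requires uv^i xy^i z ∈ L for all i ≥ 0.
Hence L = {ww : w ∈ {a,b}*} is not context-free. ∎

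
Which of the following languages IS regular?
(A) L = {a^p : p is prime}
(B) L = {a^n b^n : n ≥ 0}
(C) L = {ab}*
(C) {ab}*

(C) L = {ab}* is regular.

This can be recognized by a finite automaton (DFA/NFA).
Regular expressions like {ab}* define regular languages.

The other choices are not regular:
- {a^p : p is prime}: After pumping, the length becomes composite
- {a^n b^n : n ≥ 0}: After pumping, the number of a's and b's become unequal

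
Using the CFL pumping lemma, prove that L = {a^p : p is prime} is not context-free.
Assume for contradiction that L is context-free, and let p ≥ 1 be the pumping length given by the pumping lemma for CFLs.
Choose a prime q with q ≥ p and let s = a^q. Then s ∈ L and |s| = q ≥ p.
By the CFL pumping lemma, s = uvxyz for some u, v, x, y, z with |vxy| ≤ p, |vy| ≥ 1, and uv^i xy^i z ∈ L for every i ≥ 0.
All symbols are a's, so only lengths matter: let k = |vy|, with 1 ≤ k ≤ p. Then |uv^i xy^i z| = q + (i − 1)k.

Take i = q + 1: the length is q + qk = q(k + 1).
Both factors satisfy q ≥ 2 and k + 1 ≥ 2, so q(k + 1) is composite and uv^(q+1) xy^(q+1) z ∉ L.

This contradicts the CFL pumping lemma, which requires uv^i xy^i z ∈ L for all i ≥ 0.
Hence L = {a^p : p is prime} is not context-free. ∎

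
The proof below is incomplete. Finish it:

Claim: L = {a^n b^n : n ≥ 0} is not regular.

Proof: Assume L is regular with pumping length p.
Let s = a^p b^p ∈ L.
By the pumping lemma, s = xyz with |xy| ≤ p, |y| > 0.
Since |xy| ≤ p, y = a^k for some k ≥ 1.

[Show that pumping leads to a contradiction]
Consider xy²z = a^(p+k) b^p.

Since k ≥ 1, we have p + k > p.
So xy²z has more a's than b's: (p+k) a's vs p b's.
This means xy²z ∉ L because a^n b^n requires equal counts.

This contradicts the pumping lemma which states xy²z ∈ L.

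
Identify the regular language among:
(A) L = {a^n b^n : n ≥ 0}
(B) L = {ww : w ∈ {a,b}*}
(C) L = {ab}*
(C) {ab}*

(C) L = {ab}* is regular.

This can be recognized by a finite automaton (DFA/NFA).
Regular expressions like {ab}* define regular languages.

The other choices are not regular:
- {ww : w ∈ {a,b}*}: After pumping, the two halves no longer match
- {a^n b^n : n ≥ 0}: After pumping, the number of a's and b's become unequal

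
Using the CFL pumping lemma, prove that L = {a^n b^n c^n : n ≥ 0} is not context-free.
Assume for contradiction that L is context-free, and let p ≥ 1 be the pumping length given by the pumping lemma for CFLs.
Choose s = a^p b^p c^p. Then s ∈ L and |s| = 3p ≥ p.
By the CFL pumping lemma, s = uvxyz for some u, v, x, y, z with |vxy| ≤ p, |vy| ≥ 1, and uv^i xy^i z ∈ L for every i ≥ 0.

Because |vxy| ≤ p, the window vxy cannot contain both an a and a c: any substring of s containing both must include the entire block b^p plus at least one a and one c, so it has length ≥ p + 2 > p.
Hence at least one of the letters a, c does not occur in vy at all.

Take i = 0: the string uxz is obtained from s by deleting |vy| ≥ 1 symbols, so |uxz| = 3p − |vy| < 3p.
But the letter (a or c) that does not occur in vy still occurs exactly p times in uxz. Every string of L with exactly p copies of some letter is a^p b^p c^p, of length 3p. Since |uxz| < 3p, uxz ∉ L.

This contradicts the CFL pumping lemma, which requires uv^i xy^i z ∈ L for all i ≥ 0.
Hence L = {a^n b^n c^n : n ≥ 0} is not context-free. ∎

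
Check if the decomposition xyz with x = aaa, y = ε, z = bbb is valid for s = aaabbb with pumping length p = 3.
Violated: |y| > 0

The decomposition x = aaa, y = ε, z = bbb for s = aaabbb with p = 3
violates the constraint: |y| > 0

|y| = 0, but the pumping lemma requires |y| > 0 (y must be non-empty).

Pumping lemma constraints:
1. xyz = s (decomposition is valid)
2. |xy| ≤ p
3. |y| > 0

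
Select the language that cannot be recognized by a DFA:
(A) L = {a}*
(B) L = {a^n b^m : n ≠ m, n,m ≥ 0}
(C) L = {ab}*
(B) {a^n b^m : n ≠ m, n,m ≥ 0}

(B) L = {a^n b^m : n ≠ m, n,m ≥ 0} is NOT regular.

The pumping lemma can be used to prove this:
After pumping a's, we can make n = m

The other languages are regular because they can be recognized by finite automata.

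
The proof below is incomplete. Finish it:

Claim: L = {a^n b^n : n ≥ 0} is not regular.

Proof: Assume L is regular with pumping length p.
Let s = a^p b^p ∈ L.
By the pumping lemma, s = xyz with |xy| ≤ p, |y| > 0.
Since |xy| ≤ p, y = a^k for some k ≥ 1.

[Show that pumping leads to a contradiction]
Consider xy²z = a^(p+k) b^p.

Since k ≥ 1, we have p + k > p.
So xy²z has more a's than b's: (p+k) a's vs p b's.
This means xy²z ∉ L because a^n b^n requires equal counts.

This contradicts the pumping lemma which states xy²z ∈ L.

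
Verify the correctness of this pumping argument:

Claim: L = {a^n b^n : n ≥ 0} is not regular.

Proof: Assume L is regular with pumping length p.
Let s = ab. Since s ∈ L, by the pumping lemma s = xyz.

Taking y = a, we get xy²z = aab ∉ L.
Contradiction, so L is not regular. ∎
The proof is INCORRECT.

Error: The string s = ab may be shorter than p.
The pumping lemma only applies to strings with |s| ≥ p, and p is not under our control.
We must choose s in terms of p, e.g. s = a^p b^p, to ensure |s| ≥ p.
(The proof also fixes one particular y; a valid argument must handle every decomposition with |xy| ≤ p and |y| ≥ 1 — for s = a^p b^p this forces y = a^k, and then xy²z = a^(p+k) b^p ∉ L.)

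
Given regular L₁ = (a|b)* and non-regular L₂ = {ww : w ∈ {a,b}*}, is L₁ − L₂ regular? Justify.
No — L₁ − L₂ is not regular.

L₁ − L₂ is the complement of {ww} within {a,b}*. If it were regular, its complement {ww} would be regular as well (regular languages are closed under complement) — contradiction. So L₁ − L₂ is not regular.

Note that the bare facts "L₁ regular, L₂ non-regular" do not settle the question by themselves: the closure of regular languages under ∪, ∩, complement and difference applies only when BOTH operands are regular. With a non-regular operand the result can come out regular or non-regular depending on the specific languages, so one has to work out L₁ − L₂ for this particular pair, as above.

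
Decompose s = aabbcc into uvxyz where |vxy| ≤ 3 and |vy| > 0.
u='aa', v='b', x='b', y='c', z='c'

For s = aabbcc with pumping length p = 3:

One valid decomposition:
- u = 'aa'
- v = 'b'
- x = 'b'
- y = 'c'
- z = 'c'

Verification:
- uvxyz = 'aa' + 'b' + 'b' + 'c' + 'c' = aabbcc ✓
- |vxy| = |'bbc'| = 3 ≤ 3 ✓
- |vy| = |'bc'| = 2 > 0 ✓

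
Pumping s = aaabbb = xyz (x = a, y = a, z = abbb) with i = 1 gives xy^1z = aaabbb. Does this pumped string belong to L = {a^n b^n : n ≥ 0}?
Yes

xy¹z = a · a · abbb = aaabbb.
aaabbb = a^3 b^3 has equal counts (3 = 3), so it is in L.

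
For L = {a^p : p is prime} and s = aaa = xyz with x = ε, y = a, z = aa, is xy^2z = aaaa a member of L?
No

xy²z = ε · aa · aa = aaaa.
aaaa has length 4 = 2 × 2, which is not prime, so it is not in L.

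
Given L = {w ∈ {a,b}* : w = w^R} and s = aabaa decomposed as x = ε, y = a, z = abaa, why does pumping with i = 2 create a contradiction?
xy²z = aaabaa ∉ L

Pumping with i = 2 replaces y = a by y² = aa:
- Original: s = xyz = aabaa; aabaa reversed is aabaa, the same string, so it is a palindrome and is in L
- Pumped: xy²z = ε · aa · abaa = aaabaa
- aaabaa reversed is aabaaa ≠ aaabaa, so it is not a palindrome and is not in L

The pumping lemma would require xy²z ∈ L, so this decomposition yields a contradiction.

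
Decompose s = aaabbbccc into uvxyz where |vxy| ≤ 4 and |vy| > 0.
u='aa', v='a', x='bb', y='b', z='ccc'

For s = aaabbbccc with pumping length p = 4:

One valid decomposition:
- u = 'aa'
- v = 'a'
- x = 'bb'
- y = 'b'
- z = 'ccc'

Verification:
- uvxyz = 'aa' + 'a' + 'bb' + 'b' + 'ccc' = aaabbbccc ✓
- |vxy| = |'abbb'| = 4 ≤ 4 ✓
- |vy| = |'ab'| = 2 > 0 ✓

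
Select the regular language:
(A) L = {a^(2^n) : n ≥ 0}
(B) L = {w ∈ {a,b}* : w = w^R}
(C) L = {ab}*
(C) {ab}*

(C) L = {ab}* is regular.

This can be recognized by a finite automaton (DFA/NFA).
Regular expressions like {ab}* define regular languages.

The other choices are not regular:
- {w ∈ {a,b}* : w = w^R}: After pumping, the string is no longer symmetric
- {a^(2^n) : n ≥ 0}: After pumping, length is no longer a power of 2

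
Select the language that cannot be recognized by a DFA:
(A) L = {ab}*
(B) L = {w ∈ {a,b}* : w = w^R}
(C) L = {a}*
(B) {w ∈ {a,b}* : w = w^R}

(B) L = {w ∈ {a,b}* : w = w^R} is NOT regular.

The pumping lemma can be used to prove this:
After pumping, the string is no longer symmetric

The other languages are regular because they can be recognized by finite automata.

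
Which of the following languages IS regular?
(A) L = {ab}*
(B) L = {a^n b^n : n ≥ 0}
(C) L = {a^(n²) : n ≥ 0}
(A) {ab}*

(A) L = {ab}* is regular.

This can be recognized by a finite automaton (DFA/NFA).
Regular expressions like {ab}* define regular languages.

The other choices are not regular:
- {a^n b^n : n ≥ 0}: After pumping, the number of a's and b's become unequal
- {a^(n²) : n ≥ 0}: After pumping, length is no longer a perfect square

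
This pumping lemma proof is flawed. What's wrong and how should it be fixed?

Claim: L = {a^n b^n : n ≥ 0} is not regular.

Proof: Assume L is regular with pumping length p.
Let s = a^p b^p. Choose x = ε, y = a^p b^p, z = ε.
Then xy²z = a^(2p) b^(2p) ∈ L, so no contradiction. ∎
Error: The decomposition violates |xy| ≤ p. With y = a^p b^p, |xy| = |y| = 2p > p. (The proof also miscomputes xy²z, which would be a^p b^p a^p b^p rather than a^(2p) b^(2p), and it wrongly treats one harmless decomposition as settling the matter — the prover does not get to choose the decomposition.)

Correction: The pumping lemma requires |xy| ≤ p, and the argument must handle every decomposition satisfying |xy| ≤ p, |y| ≥ 1. Since s starts with p a's, any such y consists only of a's, say y = a^k with k ≥ 1. Then xy²z = a^(p+k) b^p has unequal numbers of a's and b's, so xy²z ∉ L — the required contradiction.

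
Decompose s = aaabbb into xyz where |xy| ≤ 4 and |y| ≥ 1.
x = '', y = 'aa', z = 'abbb'

For s = aaabbb and p = 4, one valid decomposition is:
- x = '' (length 0)
- y = 'aa' (length 2)
- z = 'abbb' (length 4)

Verification:
- xyz = '' + 'aa' + 'abbb' = aaabbb ✓
- |xy| = 2 ≤ 4 ✓
- |y| = 2 > 0 ✓

All pumping lemma constraints are satisfied.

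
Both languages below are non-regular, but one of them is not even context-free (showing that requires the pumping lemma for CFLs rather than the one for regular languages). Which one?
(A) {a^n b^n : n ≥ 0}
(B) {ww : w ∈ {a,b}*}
(B) {ww : w ∈ {a,b}*}

(B) {ww : w ∈ {a,b}*} requires the CFL pumping lemma.

- {a^n b^n : n ≥ 0} is context-free (but not regular)
  • Can be shown non-regular with the regular pumping lemma
  • After pumping, the number of a's and b's become unequal

- {ww : w ∈ {a,b}*} is NOT context-free
  • Requires the CFL pumping lemma to prove
  • Even a PDA cannot compare two arbitrary halves symbol by symbol; CFL pumping on a^p b^p a^p b^p fails

The CFL pumping lemma is "stronger" in that it can prove non-membership
in the larger class of context-free languages.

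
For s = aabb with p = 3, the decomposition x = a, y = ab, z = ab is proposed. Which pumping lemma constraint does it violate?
Violated: xyz = s

The decomposition x = a, y = ab, z = ab for s = aabb with p = 3
violates the constraint: xyz = s

xyz = 'a' + 'ab' + 'ab' = 'aabab' ≠ 'aabb' = s. The decomposition doesn't reconstruct s.

Pumping lemma constraints:
1. xyz = s (decomposition is valid)
2. |xy| ≤ p
3. |y| > 0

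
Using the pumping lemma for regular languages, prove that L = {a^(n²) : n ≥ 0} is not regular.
Assume for contradiction that L is regular, and let p ≥ 1 be the pumping length given by the pumping lemma.
Choose s = a^(p²). Then s ∈ L and |s| = p² ≥ p.
By the pumping lemma, s = xyz for some x, y, z with |xy| ≤ p, |y| ≥ 1, and xy^i z ∈ L for every i ≥ 0.
Here y = a^k for some k with 1 ≤ k ≤ |xy| ≤ p.

Take i = 2: |xy²z| = p² + k.
Now p² < p² + k ≤ p² + p < p² + 2p + 1 = (p + 1)².
So |xy²z| lies strictly between the consecutive squares p² and (p + 1)², hence is not a perfect square, and xy²z ∉ L.

This contradicts the pumping lemma, which requires xy^i z ∈ L for all i ≥ 0.
Hence L = {a^(n²) : n ≥ 0} is not regular. ∎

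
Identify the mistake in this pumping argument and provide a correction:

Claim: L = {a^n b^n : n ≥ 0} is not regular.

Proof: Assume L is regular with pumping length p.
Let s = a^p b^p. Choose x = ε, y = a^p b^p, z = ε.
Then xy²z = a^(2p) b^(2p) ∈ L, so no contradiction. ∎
Error: The decomposition violates |xy| ≤ p. With y = a^p b^p, |xy| = |y| = 2p > p. (The proof also miscomputes xy²z, which would be a^p b^p a^p b^p rather than a^(2p) b^(2p), and it wrongly treats one harmless decomposition as settling the matter — the prover does not get to choose the decomposition.)

Correction: The pumping lemma requires |xy| ≤ p, and the argument must handle every decomposition satisfying |xy| ≤ p, |y| ≥ 1. Since s starts with p a's, any such y consists only of a's, say y = a^k with k ≥ 1. Then xy²z = a^(p+k) b^p has unequal numbers of a's and b's, so xy²z ∉ L — the required contradiction.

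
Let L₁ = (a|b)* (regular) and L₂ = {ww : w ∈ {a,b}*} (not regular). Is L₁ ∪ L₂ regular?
Yes — L₁ ∪ L₂ is regular.

{ww} ⊆ (a|b)*, so L₁ ∪ L₂ = (a|b)*, which is regular.

Note that the bare facts "L₁ regular, L₂ non-regular" do not settle the question by themselves: the closure of regular languages under ∪, ∩, complement and difference applies only when BOTH operands are regular. With a non-regular operand the result can come out regular or non-regular depending on the specific languages, so one has to work out L₁ ∪ L₂ for this particular pair, as above.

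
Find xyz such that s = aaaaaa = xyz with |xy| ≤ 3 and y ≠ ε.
x = 'a', y = 'a', z = 'aaaa'

For s = aaaaaa and p = 3, one valid decomposition is:
- x = 'a' (length 1)
- y = 'a' (length 1)
- z = 'aaaa' (length 4)

Verification:
- xyz = 'a' + 'a' + 'aaaa' = aaaaaa ✓
- |xy| = 2 ≤ 3 ✓
- |y| = 1 > 0 ✓

All pumping lemma constraints are satisfied.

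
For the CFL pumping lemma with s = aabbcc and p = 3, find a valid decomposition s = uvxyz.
u='aa', v='b', x='b', y='c', z='c'

For s = aabbcc with pumping length p = 3:

One valid decomposition:
- u = 'aa'
- v = 'b'
- x = 'b'
- y = 'c'
- z = 'c'

Verification:
- uvxyz = 'aa' + 'b' + 'b' + 'c' + 'c' = aabbcc ✓
- |vxy| = |'bbc'| = 3 ≤ 3 ✓
- |vy| = |'bc'| = 2 > 0 ✓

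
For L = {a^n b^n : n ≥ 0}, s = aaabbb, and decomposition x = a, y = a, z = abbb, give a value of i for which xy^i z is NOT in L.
i = 0

xy⁰z = a · ε · abbb = aabbb; aabbb has 2 a's and 3 b's; 2 ≠ 3, so it is not in L.
(Other choices also work, e.g. i = 2, 3; only i = 1 is guaranteed to stay in L since xy¹z = s.)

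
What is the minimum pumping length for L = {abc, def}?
p = 4

For a finite language L, the pumping lemma holds vacuously if p > max|s| for s ∈ L.

The longest string in L = {abc, def} has length 3.
If p = 4, then no string s ∈ L has |s| ≥ p, so the condition is vacuously true.

The minimum pumping length is p = 4.

Why no smaller p works: for any p ≤ 3, the longest string s ∈ L has |s| = 3 ≥ p, so it would
have to be pumpable; but pumping up (i = 2, 3, ...) produces ever longer strings, which cannot all lie in the
finite language L. So the pumping property fails for every p ≤ 3.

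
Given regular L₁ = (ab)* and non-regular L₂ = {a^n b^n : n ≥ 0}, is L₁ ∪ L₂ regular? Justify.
No — L₁ ∪ L₂ is not regular.

Let U = (ab)* ∪ {a^n b^n}. If U were regular, then U ∩ aa*bb* would be regular (closure under intersection with a regular language). But (ab)* ∩ aa*bb* = {ab} and {a^n b^n} ∩ aa*bb* = {a^n b^n : n ≥ 1}, so U ∩ aa*bb* = {a^n b^n : n ≥ 1}, which is not regular. Hence U is not regular.

Note that the bare facts "L₁ regular, L₂ non-regular" do not settle the question by themselves: the closure of regular languages under ∪, ∩, complement and difference applies only when BOTH operands are regular. With a non-regular operand the result can come out regular or non-regular depending on the specific languages, so one has to work out L₁ ∪ L₂ for this particular pair, as above.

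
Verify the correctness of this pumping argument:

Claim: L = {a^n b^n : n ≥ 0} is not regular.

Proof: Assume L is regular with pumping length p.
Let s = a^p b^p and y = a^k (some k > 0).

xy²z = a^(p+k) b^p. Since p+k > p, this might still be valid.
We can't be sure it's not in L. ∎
The proof is INCORRECT.

Error: The conclusion is wrong.
xy²z = a^(p+k) b^p is definitely NOT in L because the number of a's (p+k) ≠ number of b's (p).
The proof incorrectly doubts what is actually a valid contradiction.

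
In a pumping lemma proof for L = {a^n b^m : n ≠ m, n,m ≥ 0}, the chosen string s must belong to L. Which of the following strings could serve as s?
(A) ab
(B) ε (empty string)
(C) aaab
(C) aaab

The pumping lemma is applied to a string s that lies in L, so first check membership of each option:
- (A) ab = a^1 b^1 has n = m = 1, so it is not in L ✗
- (B) ε = a^0 b^0 has n = m = 0, so it is not in L ✗
- (C) aaab = a^3 b^1 with 3 ≠ 1, so it is in L ✓

Only (C) aaab is in L, so it is the only candidate that could play the role of s.
(In a complete proof one picks s in terms of the pumping length p so that |s| ≥ p is guaranteed; a fixed string like aaab illustrates the shape of such an s.)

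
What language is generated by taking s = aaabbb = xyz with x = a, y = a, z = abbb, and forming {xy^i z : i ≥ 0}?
{xy^i z : i ≥ 0} = {a^(2+i) b^3 : i ≥ 0} = {aabbb, aaabbb, aaaabbb, ...}

With x = a, y = a, z = abbb: Starting with aaabbb and pumping the second 'a', we get strings with 2+i a's followed by 3 b's for i = 0, 1, 2, ...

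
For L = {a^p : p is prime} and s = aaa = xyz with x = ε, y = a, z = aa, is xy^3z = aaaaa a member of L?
Yes

xy³z = ε · aaa · aa = aaaaa.
aaaaa has length 5, which is prime, so it is in L.
(A single pumped string landing in L is not a contradiction by itself; a non-regularity proof needs some i for which xy^i z ∉ L, for every admissible decomposition.)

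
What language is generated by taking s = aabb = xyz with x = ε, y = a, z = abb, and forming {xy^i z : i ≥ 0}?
{xy^i z : i ≥ 0} = {a^(i+1) b^2 : i ≥ 0} = {abb, aabb, aaabb, ...}

With x = ε, y = a, z = abb: Starting with aabb and pumping the first 'a' (z = abb keeps the second 'a'), we get strings with i+1 a's followed by 2 b's for i = 0, 1, 2, ...; note bb is not produced because z always contributes one a.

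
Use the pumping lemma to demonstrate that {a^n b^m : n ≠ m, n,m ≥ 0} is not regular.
Assume for contradiction that L is regular, and let p ≥ 1 be the pumping length given by the pumping lemma.
Choose s = a^p b^(p + p!). Then s ∈ L because p ≠ p + p! (as p! ≥ 1), and |s| ≥ p.
By the pumping lemma, s = xyz for some x, y, z with |xy| ≤ p, |y| ≥ 1, and xy^i z ∈ L for every i ≥ 0.
Since |xy| ≤ p and the first p symbols of s are all a's, y = a^k for some k with 1 ≤ k ≤ p.
For every i ≥ 0, xy^i z = a^(p + (i − 1)k) b^(p + p!).

Because 1 ≤ k ≤ p, k divides p!. Let t = p!/k (a positive integer) and take i = t + 1.
Then the number of a's is p + tk = p + p!, which equals the number of b's.
So xy^(t+1) z = a^(p + p!) b^(p + p!) has equally many a's and b's and is NOT in L.

This contradicts the pumping lemma, which requires xy^i z ∈ L for all i ≥ 0.
Hence L = {a^n b^m : n ≠ m, n,m ≥ 0} is not regular. ∎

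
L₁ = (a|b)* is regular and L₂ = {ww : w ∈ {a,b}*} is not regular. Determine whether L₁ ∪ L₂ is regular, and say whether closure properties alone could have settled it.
Yes — L₁ ∪ L₂ is regular.

{ww} ⊆ (a|b)*, so L₁ ∪ L₂ = (a|b)*, which is regular.

Note that the bare facts "L₁ regular, L₂ non-regular" do not settle the question by themselves: the closure of regular languages under ∪, ∩, complement and difference applies only when BOTH operands are regular. With a non-regular operand the result can come out regular or non-regular depending on the specific languages, so one has to work out L₁ ∪ L₂ for this particular pair, as above.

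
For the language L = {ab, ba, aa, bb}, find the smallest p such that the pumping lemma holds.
p = 3

For a finite language L, the pumping lemma holds vacuously if p > max|s| for s ∈ L.

The longest string in L = {ab, ba, aa, bb} has length 2.
If p = 3, then no string s ∈ L has |s| ≥ p, so the condition is vacuously true.

The minimum pumping length is p = 3.

Why no smaller p works: for any p ≤ 2, the longest string s ∈ L has |s| = 2 ≥ p, so it would
have to be pumpable; but pumping up (i = 2, 3, ...) produces ever longer strings, which cannot all lie in the
finite language L. So the pumping property fails for every p ≤ 2.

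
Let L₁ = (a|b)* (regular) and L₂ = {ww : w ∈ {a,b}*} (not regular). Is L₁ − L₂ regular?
No — L₁ − L₂ is not regular.

L₁ − L₂ is the complement of {ww} within {a,b}*. If it were regular, its complement {ww} would be regular as well (regular languages are closed under complement) — contradiction. So L₁ − L₂ is not regular.

Note that the bare facts "L₁ regular, L₂ non-regular" do not settle the question by themselves: the closure of regular languages under ∪, ∩, complement and difference applies only when BOTH operands are regular. With a non-regular operand the result can come out regular or non-regular depending on the specific languages, so one has to work out L₁ − L₂ for this particular pair, as above.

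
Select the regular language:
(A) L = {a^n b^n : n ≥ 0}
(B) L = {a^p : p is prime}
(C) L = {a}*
(C) {a}*

(C) L = {a}* is regular.

This can be recognized by a finite automaton (DFA/NFA).
Regular expressions like {a}* define regular languages.

The other choices are not regular:
- {a^p : p is prime}: After pumping, the length becomes composite
- {a^n b^n : n ≥ 0}: After pumping, the number of a's and b's become unequal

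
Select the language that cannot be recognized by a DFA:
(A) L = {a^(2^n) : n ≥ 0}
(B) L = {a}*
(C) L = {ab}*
(A) {a^(2^n) : n ≥ 0}

(A) L = {a^(2^n) : n ≥ 0} is NOT regular.

The pumping lemma can be used to prove this:
After pumping, length is no longer a power of 2

The other languages are regular because they can be recognized by finite automata.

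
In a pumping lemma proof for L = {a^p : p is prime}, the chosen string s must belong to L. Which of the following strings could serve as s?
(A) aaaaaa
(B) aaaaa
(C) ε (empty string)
(B) aaaaa

The pumping lemma is applied to a string s that lies in L, so first check membership of each option:
- (A) aaaaaa has length 6 = 2 × 3, which is not prime, so it is not in L ✗
- (B) aaaaa has length 5, which is prime, so it is in L ✓
- (C) ε has length 0, which is not prime, so it is not in L ✗

Only (B) aaaaa is in L, so it is the only candidate that could play the role of s.
(In a complete proof one picks s in terms of the pumping length p so that |s| ≥ p is guaranteed; a fixed string like aaaaa illustrates the shape of such an s.)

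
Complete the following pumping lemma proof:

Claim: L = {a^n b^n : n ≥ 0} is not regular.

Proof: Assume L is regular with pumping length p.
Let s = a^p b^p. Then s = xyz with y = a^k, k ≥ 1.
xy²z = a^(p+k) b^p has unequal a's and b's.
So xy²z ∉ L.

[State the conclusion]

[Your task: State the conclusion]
This contradicts the pumping lemma for regular languages,
which guarantees xy^i z ∈ L for all i ≥ 0.

Since our assumption that L is regular leads to a contradiction,
we conclude that L = {a^n b^n : n ≥ 0} is NOT regular. ∎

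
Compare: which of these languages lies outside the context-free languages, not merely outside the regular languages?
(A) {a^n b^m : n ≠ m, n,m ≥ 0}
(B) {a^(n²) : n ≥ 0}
(B) {a^(n²) : n ≥ 0}

(B) {a^(n²) : n ≥ 0} requires the CFL pumping lemma.

- {a^n b^m : n ≠ m, n,m ≥ 0} is context-free (but not regular)
  • Can be shown non-regular with the regular pumping lemma
  • After pumping a's, we can make n = m

- {a^(n²) : n ≥ 0} is NOT context-free
  • Requires the CFL pumping lemma to prove
  • Gaps between squares grow unboundedly

The CFL pumping lemma is "stronger" in that it can prove non-membership
in the larger class of context-free languages.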